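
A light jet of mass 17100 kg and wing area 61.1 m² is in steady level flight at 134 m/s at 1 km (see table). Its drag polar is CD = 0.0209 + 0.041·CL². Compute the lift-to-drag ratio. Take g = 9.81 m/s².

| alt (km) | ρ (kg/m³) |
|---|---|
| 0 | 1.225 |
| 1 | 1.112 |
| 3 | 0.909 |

L/D = 11.5

At 1 km, from the table: ρ = 1.112 kg/m³.
In steady level flight, lift balances weight: W = mg = 17100 × 9.81 = 1.6775×10^5 N.
q = ½ρv² = ½ × 1.112 × 134² = 9984 Pa.
CL = 2W/(ρv²S) = 2×1.6775×10^5/(1.112×134²×61.1) = 0.275.
CD = 0.0209 + 0.041 × 0.275² = 0.024.
L/D = CL/CD = 0.275 / 0.024 = 11.5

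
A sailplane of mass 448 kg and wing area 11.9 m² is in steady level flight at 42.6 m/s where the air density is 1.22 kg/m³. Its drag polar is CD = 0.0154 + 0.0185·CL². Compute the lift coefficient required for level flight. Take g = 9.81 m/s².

CL = 0.334

Weight W = mg = 448 × 9.81 = 4394.9 N; in level flight L = W.
q = ½ρv² = ½ × 1.22 × 42.6² = 1107 Pa.
CL = W/(q·S) = 4394.9 / (1107 × 11.9) = 0.3336.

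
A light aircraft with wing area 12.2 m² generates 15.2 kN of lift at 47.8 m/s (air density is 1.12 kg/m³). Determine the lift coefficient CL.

CL = 0.974

From L = ½ρv²S·CL, rearranging gives CL = 2L/(ρv²S).
CL = 2 × 15200 / (1.12 × 47.8² × 12.2) = 0.974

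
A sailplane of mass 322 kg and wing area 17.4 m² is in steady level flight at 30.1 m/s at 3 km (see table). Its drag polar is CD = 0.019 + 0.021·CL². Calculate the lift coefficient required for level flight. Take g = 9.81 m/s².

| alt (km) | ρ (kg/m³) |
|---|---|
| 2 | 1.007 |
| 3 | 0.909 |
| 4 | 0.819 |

At 3 km, from the table: ρ = 0.909 kg/m³.
Level flight ⇒ L = W = m·g = 322 × 9.81 = 3158.8 N.
q = ½ρv² = ½ × 0.909 × 30.1² = 411.8 Pa.
CL = W/(q·S) = 3158.8 / (411.8 × 17.4) = 0.4409.

CL = 0.441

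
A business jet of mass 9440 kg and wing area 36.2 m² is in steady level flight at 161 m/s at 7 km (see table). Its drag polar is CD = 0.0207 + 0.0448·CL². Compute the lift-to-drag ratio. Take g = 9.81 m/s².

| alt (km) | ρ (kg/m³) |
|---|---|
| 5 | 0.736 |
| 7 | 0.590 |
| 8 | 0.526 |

L/D = 13

At 7 km, from the table: ρ = 0.590 kg/m³.
Weight W = mg = 9440 × 9.81 = 92606 N; in level flight L = W.
Dynamic pressure q = 0.5 × 0.59 × 161² = 7647 Pa.
CL = 2W/(ρv²S) = 2×92606/(0.59×161²×36.2) = 0.3345.
CD = 0.0207 + 0.0448 × 0.3345² = 0.02571.
L/D = CL/CD = 0.3345 / 0.02571 = 13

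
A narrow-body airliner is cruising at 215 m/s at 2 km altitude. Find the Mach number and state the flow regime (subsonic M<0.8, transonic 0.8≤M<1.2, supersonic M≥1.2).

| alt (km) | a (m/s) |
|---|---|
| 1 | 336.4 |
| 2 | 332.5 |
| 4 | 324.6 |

M = 0.647 (subsonic)

At 2 km, from the table: a = 332.5 m/s.
M = v/a = 215 / 332.5 = 0.647
M = 0.647 → subsonic.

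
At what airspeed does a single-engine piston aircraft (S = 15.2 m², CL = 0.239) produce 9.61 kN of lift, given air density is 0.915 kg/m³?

L = ½ρv²S·CL ⇒ v = √(2L/(ρ·S·CL))
v = √(2 × 9610 / (0.915 × 15.2 × 0.239)) = √5782 = 76 m/s

v = 76 m/s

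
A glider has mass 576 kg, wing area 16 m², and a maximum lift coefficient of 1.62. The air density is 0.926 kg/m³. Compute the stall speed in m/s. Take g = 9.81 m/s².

Stall occurs when L = W at CL,max. W = mg = 576 × 9.81 = 5651 N.
From L = ½ρV²S·CL,max = W: V_stall = √(2W/(ρSCL,max)) = √(2·5651/(0.926·16·1.62))
V_stall = √470.8 = 21.7 m/s

V_stall = 21.7 m/s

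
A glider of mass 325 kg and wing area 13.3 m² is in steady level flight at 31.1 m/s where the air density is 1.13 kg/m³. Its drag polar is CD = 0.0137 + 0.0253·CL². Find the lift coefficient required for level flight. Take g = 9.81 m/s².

In steady level flight, lift balances weight: W = mg = 325 × 9.81 = 3188.2 N.
Dynamic pressure q = 0.5 × 1.13 × 31.1² = 546.5 Pa.
Required CL = L/(qS) = 3188.2/(546.5·13.3) = 0.4387.

CL = 0.439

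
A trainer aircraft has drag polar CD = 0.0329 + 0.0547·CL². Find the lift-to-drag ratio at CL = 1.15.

CD = 0.0329 + 0.0547 × 1.15² = 0.1052
L/D = CL/CD = 1.15 / 0.1052 = 10.9

L/D = 10.9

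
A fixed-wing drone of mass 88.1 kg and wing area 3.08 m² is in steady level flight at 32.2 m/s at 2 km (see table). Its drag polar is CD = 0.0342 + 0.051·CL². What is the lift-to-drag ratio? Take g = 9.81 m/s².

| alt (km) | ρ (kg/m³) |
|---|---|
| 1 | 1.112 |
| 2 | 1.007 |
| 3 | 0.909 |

At 2 km, from the table: ρ = 1.007 kg/m³.
In steady level flight, lift balances weight: W = mg = 88.1 × 9.81 = 864.26 N.
Dynamic pressure q = 0.5 × 1.007 × 32.2² = 522 Pa.
CL = 2W/(ρv²S) = 2×864.26/(1.007×32.2²×3.08) = 0.5375.
CD = 0.0342 + 0.051 × 0.5375² = 0.04893.
L/D = CL/CD = 0.5375 / 0.04893 = 11

L/D = 11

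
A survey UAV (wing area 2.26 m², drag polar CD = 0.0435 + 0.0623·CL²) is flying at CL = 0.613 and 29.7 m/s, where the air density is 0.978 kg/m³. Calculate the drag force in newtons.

CD = 0.0435 + 0.0623 × 0.613² = 0.06691
D = ½ρv²S·CD = ½ × 0.978 × 29.7² × 2.26 × 0.06691 = 65.2 N

D = 65.2 N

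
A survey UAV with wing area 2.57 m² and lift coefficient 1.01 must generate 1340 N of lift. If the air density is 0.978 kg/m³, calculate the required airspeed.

v = 32.5 m/s

L = ½ρv²S·CL ⇒ v = √(2L/(ρ·S·CL))
v = √(2 × 1340 / (0.978 × 2.57 × 1.01)) = √1056 = 32.5 m/s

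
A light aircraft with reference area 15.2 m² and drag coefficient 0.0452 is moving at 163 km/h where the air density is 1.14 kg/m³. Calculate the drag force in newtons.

Convert speed: v = 163 km/h ÷ 3.6 = 45.28 m/s.
Dynamic pressure q = ½ρv² = ½ × 1.14 × 45.28² = 1169 Pa.
D = q·S·CD = 1169 × 15.2 × 0.0452 = 803 N

D = 803 N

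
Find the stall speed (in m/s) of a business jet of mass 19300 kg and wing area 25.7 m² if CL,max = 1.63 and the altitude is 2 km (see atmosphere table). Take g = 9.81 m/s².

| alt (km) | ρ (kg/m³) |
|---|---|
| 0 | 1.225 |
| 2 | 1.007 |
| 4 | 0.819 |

At 2 km, from the table: ρ = 1.007 kg/m³.
Weight W = mg = 19300 × 9.81 = 1.893×10^5 N.
From L = ½ρV²S·CL,max = W: V_stall = √(2W/(ρSCL,max)) = √(2·1.893×10^5/(1.007·25.7·1.63))
V_stall = √8976 = 94.7 m/s

V_stall = 94.7 m/s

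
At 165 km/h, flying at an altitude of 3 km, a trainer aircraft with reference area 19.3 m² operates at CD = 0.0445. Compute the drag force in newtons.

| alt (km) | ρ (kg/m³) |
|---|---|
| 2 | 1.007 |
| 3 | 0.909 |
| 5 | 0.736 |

At 3 km, from the table: ρ = 0.909 kg/m³.
Convert speed: v = 165 km/h ÷ 3.6 = 45.83 m/s.
D = ½ρv²S·CD = ½ × 0.909 × 45.83² × 19.3 × 0.0445 = 820 N

D = 820 N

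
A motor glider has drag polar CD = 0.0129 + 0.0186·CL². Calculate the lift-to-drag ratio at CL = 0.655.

L/D = 31.4

CD = 0.0129 + 0.0186 × 0.655² = 0.02088
L/D = CL/CD = 0.655 / 0.02088 = 31.4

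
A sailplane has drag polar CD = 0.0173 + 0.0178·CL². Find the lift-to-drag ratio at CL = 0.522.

CD = 0.0173 + 0.0178 × 0.522² = 0.02215
L/D = CL/CD = 0.522 / 0.02215 = 23.6

L/D = 23.6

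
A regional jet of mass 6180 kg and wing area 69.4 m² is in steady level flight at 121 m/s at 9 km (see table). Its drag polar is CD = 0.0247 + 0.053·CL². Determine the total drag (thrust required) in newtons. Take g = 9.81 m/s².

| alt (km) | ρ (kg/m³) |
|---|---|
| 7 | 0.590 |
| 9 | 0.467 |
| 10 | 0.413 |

D = 6680 N

At 9 km, from the table: ρ = 0.467 kg/m³.
Weight W = mg = 6180 × 9.81 = 60626 N; in level flight L = W.
q = ½ρv² = ½ × 0.467 × 121² = 3419 Pa.
CL = 2W/(ρv²S) = 2×60626/(0.467×121²×69.4) = 0.2555.
CD = 0.0247 + 0.053 × 0.2555² = 0.02816.
D = q·S·CD = 3419 × 69.4 × 0.02816 = 6681 N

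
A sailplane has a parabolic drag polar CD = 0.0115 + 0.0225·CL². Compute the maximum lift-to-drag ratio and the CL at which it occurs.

For CD = CD0 + K·CL², (L/D)max occurs at CL* = √(CD0/K) and equals 1/(2√(K·CD0)).
(L/D)max = 1/(2√(0.0225 × 0.0115)) = 1/(2 × 0.01609) = 31.1
CL* = √(0.0115/0.0225) = 0.715

(L/D)max = 31.1, at CL = 0.715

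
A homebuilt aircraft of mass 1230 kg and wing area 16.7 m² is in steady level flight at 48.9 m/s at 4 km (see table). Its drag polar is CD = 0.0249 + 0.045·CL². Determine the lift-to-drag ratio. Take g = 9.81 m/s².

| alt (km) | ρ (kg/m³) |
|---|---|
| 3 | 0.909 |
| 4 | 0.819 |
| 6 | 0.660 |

At 4 km, from the table: ρ = 0.819 kg/m³.
Weight W = mg = 1230 × 9.81 = 12066 N; in level flight L = W.
Dynamic pressure q = 0.5 × 0.819 × 48.9² = 979.2 Pa.
Required CL = L/(qS) = 12066/(979.2·16.7) = 0.7379.
CD = 0.0249 + 0.045 × 0.7379² = 0.0494.
L/D = CL/CD = 0.7379 / 0.0494 = 14.9

L/D = 14.9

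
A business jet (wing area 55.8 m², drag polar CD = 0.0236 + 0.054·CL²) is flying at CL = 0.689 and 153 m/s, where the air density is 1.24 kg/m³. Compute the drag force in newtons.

D = 39900 N

CD = 0.0236 + 0.054 × 0.689² = 0.04923
D = ½ρv²S·CD = ½ × 1.24 × 153² × 55.8 × 0.04923 = 39900 N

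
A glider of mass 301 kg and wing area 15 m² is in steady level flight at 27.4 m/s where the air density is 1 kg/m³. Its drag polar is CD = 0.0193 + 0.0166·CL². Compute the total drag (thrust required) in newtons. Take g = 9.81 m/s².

In steady level flight, lift balances weight: W = mg = 301 × 9.81 = 2952.8 N.
q = ½ρv² = ½ × 1 × 27.4² = 375.4 Pa.
Required CL = L/(qS) = 2952.8/(375.4·15) = 0.5244.
CD = 0.0193 + 0.0166 × 0.5244² = 0.02387.
D = q·S·CD = 375.4 × 15 × 0.02387 = 134.4 N

D = 134 N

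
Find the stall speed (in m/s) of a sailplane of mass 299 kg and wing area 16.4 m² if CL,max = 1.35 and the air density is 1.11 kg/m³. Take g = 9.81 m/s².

Weight W = mg = 299 × 9.81 = 2933 N.
V_stall = √(2W/(ρ·S·CL,max)) = √(2 × 2933 / (1.11 × 16.4 × 1.35))
V_stall = √238.7 = 15.5 m/s

V_stall = 15.5 m/s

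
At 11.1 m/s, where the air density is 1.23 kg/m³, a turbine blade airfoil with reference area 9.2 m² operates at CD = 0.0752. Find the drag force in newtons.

D = 52.4 N

Dynamic pressure q = ½ρv² = ½ × 1.23 × 11.1² = 75.77 Pa.
D = q·S·CD = 75.77 × 9.2 × 0.0752 = 52.4 N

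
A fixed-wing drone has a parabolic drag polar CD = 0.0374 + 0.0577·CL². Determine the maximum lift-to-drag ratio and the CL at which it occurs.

(L/D)max = 10.8, at CL = 0.805

For CD = CD0 + K·CL², (L/D)max occurs at CL* = √(CD0/K) and equals 1/(2√(K·CD0)).
(L/D)max = 1/(2√(0.0577 × 0.0374)) = 1/(2 × 0.04645) = 10.8
CL* = √(0.0374/0.0577) = 0.805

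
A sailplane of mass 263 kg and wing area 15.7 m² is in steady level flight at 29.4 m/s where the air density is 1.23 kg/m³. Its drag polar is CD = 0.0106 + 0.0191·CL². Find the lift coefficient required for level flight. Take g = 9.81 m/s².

In steady level flight, lift balances weight: W = mg = 263 × 9.81 = 2580 N.
Dynamic pressure q = 0.5 × 1.23 × 29.4² = 531.6 Pa.
CL = W/(q·S) = 2580 / (531.6 × 15.7) = 0.3091.

CL = 0.309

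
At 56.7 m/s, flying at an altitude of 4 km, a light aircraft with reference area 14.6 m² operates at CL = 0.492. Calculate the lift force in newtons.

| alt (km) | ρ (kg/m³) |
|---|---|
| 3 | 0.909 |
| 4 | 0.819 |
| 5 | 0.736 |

L = 9460 N

At 4 km, from the table: ρ = 0.819 kg/m³.
Dynamic pressure q = ½ρv² = ½ × 0.819 × 56.7² = 1316 Pa.
L = q·S·CL = 1316 × 14.6 × 0.492 = 9460 N ≈ 9.46 kN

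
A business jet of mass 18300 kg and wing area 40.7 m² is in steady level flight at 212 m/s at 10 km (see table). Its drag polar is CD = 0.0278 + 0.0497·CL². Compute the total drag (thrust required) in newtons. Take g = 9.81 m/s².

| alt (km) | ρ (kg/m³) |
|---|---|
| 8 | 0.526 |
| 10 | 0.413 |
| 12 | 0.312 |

At 10 km, from the table: ρ = 0.413 kg/m³.
Level flight ⇒ L = W = m·g = 18300 × 9.81 = 1.7952×10^5 N.
Dynamic pressure q = 0.5 × 0.413 × 212² = 9281 Pa.
CL = W/(q·S) = 1.7952×10^5 / (9281 × 40.7) = 0.4753.
CD = 0.0278 + 0.0497 × 0.4753² = 0.03903.
D = q·S·CD = 9281 × 40.7 × 0.03903 = 14740 N

D = 14700 N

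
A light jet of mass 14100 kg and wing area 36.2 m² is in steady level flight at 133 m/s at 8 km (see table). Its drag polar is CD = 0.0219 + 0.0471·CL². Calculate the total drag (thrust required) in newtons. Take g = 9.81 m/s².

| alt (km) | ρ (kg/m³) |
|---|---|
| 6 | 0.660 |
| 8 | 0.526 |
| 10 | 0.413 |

At 8 km, from the table: ρ = 0.526 kg/m³.
In steady level flight, lift balances weight: W = mg = 14100 × 9.81 = 1.3832×10^5 N.
Dynamic pressure q = 0.5 × 0.526 × 133² = 4652 Pa.
Required CL = L/(qS) = 1.3832×10^5/(4652·36.2) = 0.8213.
CD = 0.0219 + 0.0471 × 0.8213² = 0.05367.
D = q·S·CD = 4652 × 36.2 × 0.05367 = 9039 N

D = 9040 N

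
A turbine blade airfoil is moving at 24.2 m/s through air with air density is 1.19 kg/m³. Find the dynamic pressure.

q = ½ρv² = ½ × 1.19 × 24.2² = 348 Pa

q = 348 Pa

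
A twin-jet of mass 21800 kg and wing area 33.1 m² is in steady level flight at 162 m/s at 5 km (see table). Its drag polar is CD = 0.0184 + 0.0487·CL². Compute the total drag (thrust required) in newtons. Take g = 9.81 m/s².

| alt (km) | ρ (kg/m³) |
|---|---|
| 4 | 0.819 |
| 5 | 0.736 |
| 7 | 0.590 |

D = 12800 N

At 5 km, from the table: ρ = 0.736 kg/m³.
Weight W = mg = 21800 × 9.81 = 2.1386×10^5 N; in level flight L = W.
Dynamic pressure q = 0.5 × 0.736 × 162² = 9658 Pa.
CL = 2W/(ρv²S) = 2×2.1386×10^5/(0.736×162²×33.1) = 0.669.
CD = 0.0184 + 0.0487 × 0.669² = 0.0402.
D = q·S·CD = 9658 × 33.1 × 0.0402 = 12850 N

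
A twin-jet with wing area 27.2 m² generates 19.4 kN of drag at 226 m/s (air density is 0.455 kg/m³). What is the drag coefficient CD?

CD = 0.0614

From D = ½ρv²S·CD, rearranging gives CD = 2D/(ρv²S).
CD = 2 × 19400 / (0.455 × 226² × 27.2) = 0.0614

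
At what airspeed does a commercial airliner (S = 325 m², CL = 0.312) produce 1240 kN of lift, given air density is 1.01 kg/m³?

L = ½ρv²S·CL ⇒ v = √(2L/(ρ·S·CL))
v = √(2 × 1.24×10^6 / (1.01 × 325 × 0.312)) = √24220 = 156 m/s

v = 156 m/s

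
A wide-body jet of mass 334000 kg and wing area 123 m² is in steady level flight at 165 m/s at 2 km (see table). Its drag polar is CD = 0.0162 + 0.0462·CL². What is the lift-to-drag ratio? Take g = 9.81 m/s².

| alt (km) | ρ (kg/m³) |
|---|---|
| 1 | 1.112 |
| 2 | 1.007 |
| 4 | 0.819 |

L/D = 10.2

At 2 km, from the table: ρ = 1.007 kg/m³.
Weight W = mg = 334000 × 9.81 = 3.2765×10^6 N; in level flight L = W.
Dynamic pressure q = 0.5 × 1.007 × 165² = 13710 Pa.
CL = 2W/(ρv²S) = 2×3.2765×10^6/(1.007×165²×123) = 1.943.
CD = 0.0162 + 0.0462 × 1.943² = 0.1907.
L/D = CL/CD = 1.943 / 0.1907 = 10.2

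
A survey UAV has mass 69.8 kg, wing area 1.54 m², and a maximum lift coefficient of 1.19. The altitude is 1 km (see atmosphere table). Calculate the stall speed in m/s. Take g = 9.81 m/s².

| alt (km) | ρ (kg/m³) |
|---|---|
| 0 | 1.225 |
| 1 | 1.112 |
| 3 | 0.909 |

V_stall = 25.9 m/s

At 1 km, from the table: ρ = 1.112 kg/m³.
At stall, lift equals weight: L = W = m·g = 69.8 × 9.81 = 684.7 N.
V_stall = √(2W/(ρ·S·CL,max)) = √(2 × 684.7 / (1.112 × 1.54 × 1.19))
V_stall = √672 = 25.9 m/s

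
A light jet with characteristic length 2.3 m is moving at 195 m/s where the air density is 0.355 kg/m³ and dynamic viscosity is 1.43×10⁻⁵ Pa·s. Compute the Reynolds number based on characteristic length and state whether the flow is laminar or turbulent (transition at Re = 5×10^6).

Re = 1.11×10^7 (turbulent)

Re = ρ·v·c/μ = 0.355 × 195 × 2.3 / (1.43×10⁻⁵) = 1.11×10^7
Since 1.11×10^7 > 5×10^6, the flow is turbulent.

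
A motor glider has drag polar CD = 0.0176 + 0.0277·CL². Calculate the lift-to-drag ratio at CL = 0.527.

L/D = 20.8

CD = 0.0176 + 0.0277 × 0.527² = 0.02529
L/D = CL/CD = 0.527 / 0.02529 = 20.8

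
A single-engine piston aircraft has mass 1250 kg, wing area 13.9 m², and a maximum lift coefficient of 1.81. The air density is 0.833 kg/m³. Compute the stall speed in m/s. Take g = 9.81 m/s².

V_stall = 34.2 m/s

At stall, lift equals weight: L = W = m·g = 1250 × 9.81 = 12260 N.
From L = ½ρV²S·CL,max = W: V_stall = √(2W/(ρSCL,max)) = √(2·12260/(0.833·13.9·1.81))
V_stall = √1170 = 34.2 m/s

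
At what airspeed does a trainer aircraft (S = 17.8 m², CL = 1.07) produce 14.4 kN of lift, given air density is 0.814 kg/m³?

v = 43.1 m/s

L = ½ρv²S·CL ⇒ v = √(2L/(ρ·S·CL))
v = √(2 × 14400 / (0.814 × 17.8 × 1.07)) = √1858 = 43.1 m/s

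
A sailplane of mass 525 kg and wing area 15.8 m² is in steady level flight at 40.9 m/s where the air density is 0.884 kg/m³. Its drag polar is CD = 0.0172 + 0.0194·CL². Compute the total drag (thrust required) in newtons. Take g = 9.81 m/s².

D = 245 N

Level flight ⇒ L = W = m·g = 525 × 9.81 = 5150.2 N.
q = ½ρv² = ½ × 0.884 × 40.9² = 739.4 Pa.
CL = 2W/(ρv²S) = 2×5150.2/(0.884×40.9²×15.8) = 0.4409.
CD = 0.0172 + 0.0194 × 0.4409² = 0.02097.
D = q·S·CD = 739.4 × 15.8 × 0.02097 = 245 N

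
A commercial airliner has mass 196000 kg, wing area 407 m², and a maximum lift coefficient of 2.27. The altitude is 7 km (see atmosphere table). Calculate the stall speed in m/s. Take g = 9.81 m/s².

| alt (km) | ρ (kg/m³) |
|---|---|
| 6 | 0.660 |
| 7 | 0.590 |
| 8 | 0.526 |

V_stall = 84 m/s

At 7 km, from the table: ρ = 0.590 kg/m³.
Stall occurs when L = W at CL,max. W = mg = 196000 × 9.81 = 1.923×10^6 N.
V_stall = √(2W/(ρ·S·CL,max)) = √(2 × 1.923×10^6 / (0.59 × 407 × 2.27))
V_stall = √7055 = 84 m/s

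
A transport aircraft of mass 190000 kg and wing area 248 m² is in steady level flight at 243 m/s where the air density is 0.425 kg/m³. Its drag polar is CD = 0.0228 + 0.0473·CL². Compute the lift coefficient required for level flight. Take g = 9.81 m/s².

Weight W = mg = 190000 × 9.81 = 1.8639×10^6 N; in level flight L = W.
Dynamic pressure q = 0.5 × 0.425 × 243² = 12550 Pa.
Required CL = L/(qS) = 1.8639×10^6/(12550·248) = 0.599.

CL = 0.599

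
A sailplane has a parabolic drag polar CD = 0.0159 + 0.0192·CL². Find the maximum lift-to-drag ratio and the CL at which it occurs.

For CD = CD0 + K·CL², (L/D)max occurs at CL* = √(CD0/K) and equals 1/(2√(K·CD0)).
(L/D)max = 1/(2√(0.0192 × 0.0159)) = 1/(2 × 0.01747) = 28.6
CL* = √(0.0159/0.0192) = 0.91

(L/D)max = 28.6, at CL = 0.91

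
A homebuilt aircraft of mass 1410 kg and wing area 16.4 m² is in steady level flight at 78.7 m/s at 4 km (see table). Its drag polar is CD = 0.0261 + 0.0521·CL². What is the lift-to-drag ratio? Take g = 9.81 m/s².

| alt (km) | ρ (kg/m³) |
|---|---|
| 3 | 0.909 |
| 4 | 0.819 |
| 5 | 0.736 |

At 4 km, from the table: ρ = 0.819 kg/m³.
Weight W = mg = 1410 × 9.81 = 13832 N; in level flight L = W.
Dynamic pressure q = 0.5 × 0.819 × 78.7² = 2536 Pa.
CL = W/(q·S) = 13832 / (2536 × 16.4) = 0.3325.
CD = 0.0261 + 0.0521 × 0.3325² = 0.03186.
L/D = CL/CD = 0.3325 / 0.03186 = 10.4

L/D = 10.4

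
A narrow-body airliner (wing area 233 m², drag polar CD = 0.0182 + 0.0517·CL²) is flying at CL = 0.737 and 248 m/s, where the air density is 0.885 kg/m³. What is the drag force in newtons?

D = 2.93×10^5 N

CD = 0.0182 + 0.0517 × 0.737² = 0.04628
D = ½ρv²S·CD = ½ × 0.885 × 248² × 233 × 0.04628 = 2.93×10^5 N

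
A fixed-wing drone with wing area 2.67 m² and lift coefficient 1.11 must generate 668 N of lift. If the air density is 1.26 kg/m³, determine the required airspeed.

v = 18.9 m/s

L = ½ρv²S·CL ⇒ v = √(2L/(ρ·S·CL))
v = √(2 × 668 / (1.26 × 2.67 × 1.11)) = √357.8 = 18.9 m/s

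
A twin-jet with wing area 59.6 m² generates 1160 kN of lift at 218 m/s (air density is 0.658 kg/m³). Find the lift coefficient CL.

CL = 1.24

From L = ½ρv²S·CL, rearranging gives CL = 2L/(ρv²S).
CL = 2 × 1.16×10^6 / (0.658 × 218² × 59.6) = 1.24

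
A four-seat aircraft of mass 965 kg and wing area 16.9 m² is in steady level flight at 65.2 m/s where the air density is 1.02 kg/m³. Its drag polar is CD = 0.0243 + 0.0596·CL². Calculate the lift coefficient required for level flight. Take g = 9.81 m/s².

CL = 0.258

Level flight ⇒ L = W = m·g = 965 × 9.81 = 9466.6 N.
q = ½ρv² = ½ × 1.02 × 65.2² = 2168 Pa.
Required CL = L/(qS) = 9466.6/(2168·16.9) = 0.2584.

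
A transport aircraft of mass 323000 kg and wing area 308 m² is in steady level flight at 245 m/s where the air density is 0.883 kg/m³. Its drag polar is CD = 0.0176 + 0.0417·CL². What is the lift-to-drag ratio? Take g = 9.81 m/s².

In steady level flight, lift balances weight: W = mg = 323000 × 9.81 = 3.1686×10^6 N.
Dynamic pressure q = 0.5 × 0.883 × 245² = 26500 Pa.
Required CL = L/(qS) = 3.1686×10^6/(26500·308) = 0.3882.
CD = 0.0176 + 0.0417 × 0.3882² = 0.02388.
L/D = CL/CD = 0.3882 / 0.02388 = 16.3

L/D = 16.3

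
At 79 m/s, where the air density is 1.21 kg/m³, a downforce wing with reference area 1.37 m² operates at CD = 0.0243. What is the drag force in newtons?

D = ½ρv²S·CD = ½ × 1.21 × 79² × 1.37 × 0.0243 = 126 N

D = 126 N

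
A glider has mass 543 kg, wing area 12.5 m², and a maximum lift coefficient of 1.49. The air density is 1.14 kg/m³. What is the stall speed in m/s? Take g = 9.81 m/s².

At stall, lift equals weight: L = W = m·g = 543 × 9.81 = 5327 N.
From L = ½ρV²S·CL,max = W: V_stall = √(2W/(ρSCL,max)) = √(2·5327/(1.14·12.5·1.49))
V_stall = √501.8 = 22.4 m/s

V_stall = 22.4 m/s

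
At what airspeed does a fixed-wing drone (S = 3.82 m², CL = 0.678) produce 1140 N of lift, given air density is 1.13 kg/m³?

L = ½ρv²S·CL ⇒ v = √(2L/(ρ·S·CL))
v = √(2 × 1140 / (1.13 × 3.82 × 0.678)) = √779 = 27.9 m/s

v = 27.9 m/s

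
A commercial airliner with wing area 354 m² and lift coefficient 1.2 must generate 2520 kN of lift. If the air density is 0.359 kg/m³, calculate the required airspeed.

L = ½ρv²S·CL ⇒ v = √(2L/(ρ·S·CL))
v = √(2 × 2.52×10^6 / (0.359 × 354 × 1.2)) = √33050 = 182 m/s

v = 182 m/s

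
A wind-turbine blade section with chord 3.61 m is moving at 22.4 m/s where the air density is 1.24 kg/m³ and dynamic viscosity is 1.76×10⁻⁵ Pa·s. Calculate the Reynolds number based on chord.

Re = 5.7×10^6

Re = ρ·v·c/μ = 1.24 × 22.4 × 3.61 / (1.76×10⁻⁵) = 5.7×10^6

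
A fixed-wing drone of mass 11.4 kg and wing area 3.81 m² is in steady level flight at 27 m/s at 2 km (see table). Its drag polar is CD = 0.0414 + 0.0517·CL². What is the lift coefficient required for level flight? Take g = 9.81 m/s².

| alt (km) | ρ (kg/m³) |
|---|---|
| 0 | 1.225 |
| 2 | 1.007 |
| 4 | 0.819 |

CL = 0.08

At 2 km, from the table: ρ = 1.007 kg/m³.
Weight W = mg = 11.4 × 9.81 = 111.83 N; in level flight L = W.
Dynamic pressure q = 0.5 × 1.007 × 27² = 367.1 Pa.
Required CL = L/(qS) = 111.83/(367.1·3.81) = 0.07997.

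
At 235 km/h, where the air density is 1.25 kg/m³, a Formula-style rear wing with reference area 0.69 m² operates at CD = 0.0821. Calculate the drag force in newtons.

Convert speed: v = 235 km/h ÷ 3.6 = 65.28 m/s.
D = ½ρv²S·CD = ½ × 1.25 × 65.28² × 0.69 × 0.0821 = 151 N

D = 151 N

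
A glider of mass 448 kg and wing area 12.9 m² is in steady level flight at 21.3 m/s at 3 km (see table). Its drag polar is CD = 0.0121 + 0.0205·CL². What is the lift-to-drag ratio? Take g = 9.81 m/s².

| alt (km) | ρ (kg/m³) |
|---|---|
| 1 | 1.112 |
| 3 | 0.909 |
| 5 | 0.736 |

At 3 km, from the table: ρ = 0.909 kg/m³.
In steady level flight, lift balances weight: W = mg = 448 × 9.81 = 4394.9 N.
q = ½ρv² = ½ × 0.909 × 21.3² = 206.2 Pa.
CL = W/(q·S) = 4394.9 / (206.2 × 12.9) = 1.652.
CD = 0.0121 + 0.0205 × 1.652² = 0.06806.
L/D = CL/CD = 1.652 / 0.06806 = 24.3

L/D = 24.3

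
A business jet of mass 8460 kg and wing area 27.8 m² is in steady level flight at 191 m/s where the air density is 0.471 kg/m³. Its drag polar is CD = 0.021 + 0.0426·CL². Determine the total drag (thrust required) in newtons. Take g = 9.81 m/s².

D = 6240 N

Weight W = mg = 8460 × 9.81 = 82993 N; in level flight L = W.
Dynamic pressure q = 0.5 × 0.471 × 191² = 8591 Pa.
Required CL = L/(qS) = 82993/(8591·27.8) = 0.3475.
CD = 0.021 + 0.0426 × 0.3475² = 0.02614.
D = q·S·CD = 8591 × 27.8 × 0.02614 = 6244 N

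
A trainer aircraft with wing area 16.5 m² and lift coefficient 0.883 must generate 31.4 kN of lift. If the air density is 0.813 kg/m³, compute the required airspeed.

L = ½ρv²S·CL ⇒ v = √(2L/(ρ·S·CL))
v = √(2 × 31400 / (0.813 × 16.5 × 0.883)) = √5302 = 72.8 m/s

v = 72.8 m/s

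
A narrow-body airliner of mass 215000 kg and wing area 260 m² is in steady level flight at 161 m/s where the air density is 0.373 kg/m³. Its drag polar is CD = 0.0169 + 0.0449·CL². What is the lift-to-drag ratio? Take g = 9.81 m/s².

L/D = 11.7

In steady level flight, lift balances weight: W = mg = 215000 × 9.81 = 2.1092×10^6 N.
q = ½ρv² = ½ × 0.373 × 161² = 4834 Pa.
CL = W/(q·S) = 2.1092×10^6 / (4834 × 260) = 1.678.
CD = 0.0169 + 0.0449 × 1.678² = 0.1433.
L/D = CL/CD = 1.678 / 0.1433 = 11.7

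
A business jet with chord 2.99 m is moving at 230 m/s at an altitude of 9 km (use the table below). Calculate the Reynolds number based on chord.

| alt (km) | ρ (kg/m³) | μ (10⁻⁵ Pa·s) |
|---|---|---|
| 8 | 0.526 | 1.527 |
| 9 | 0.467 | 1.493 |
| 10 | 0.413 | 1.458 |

At 9 km, from the table: ρ = 0.467 kg/m³, μ = 1.493×10⁻⁵ Pa·s.
Re = ρ·v·c/μ = 0.467 × 230 × 2.99 / (1.493×10⁻⁵) = 2.15×10^7

Re = 2.15×10^7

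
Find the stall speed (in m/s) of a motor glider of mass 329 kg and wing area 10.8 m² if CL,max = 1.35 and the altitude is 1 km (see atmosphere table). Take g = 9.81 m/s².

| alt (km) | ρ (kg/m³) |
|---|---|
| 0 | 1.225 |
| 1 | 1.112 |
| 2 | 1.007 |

At 1 km, from the table: ρ = 1.112 kg/m³.
Stall occurs when L = W at CL,max. W = mg = 329 × 9.81 = 3227 N.
From L = ½ρV²S·CL,max = W: V_stall = √(2W/(ρSCL,max)) = √(2·3227/(1.112·10.8·1.35))
V_stall = √398.1 = 20 m/s

V_stall = 20 m/s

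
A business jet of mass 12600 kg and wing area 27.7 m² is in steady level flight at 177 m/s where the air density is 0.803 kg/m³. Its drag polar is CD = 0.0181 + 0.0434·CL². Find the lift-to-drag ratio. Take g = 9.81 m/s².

L/D = 15.1

In steady level flight, lift balances weight: W = mg = 12600 × 9.81 = 1.2361×10^5 N.
Dynamic pressure q = 0.5 × 0.803 × 177² = 12580 Pa.
CL = 2W/(ρv²S) = 2×1.2361×10^5/(0.803×177²×27.7) = 0.3548.
CD = 0.0181 + 0.0434 × 0.3548² = 0.02356.
L/D = CL/CD = 0.3548 / 0.02356 = 15.1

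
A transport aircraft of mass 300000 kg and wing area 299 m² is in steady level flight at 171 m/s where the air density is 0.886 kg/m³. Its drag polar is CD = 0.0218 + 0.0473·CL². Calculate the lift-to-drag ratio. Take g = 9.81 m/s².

L/D = 15.5

Level flight ⇒ L = W = m·g = 300000 × 9.81 = 2.943×10^6 N.
Dynamic pressure q = 0.5 × 0.886 × 171² = 12950 Pa.
CL = 2W/(ρv²S) = 2×2.943×10^6/(0.886×171²×299) = 0.7598.
CD = 0.0218 + 0.0473 × 0.7598² = 0.04911.
L/D = CL/CD = 0.7598 / 0.04911 = 15.5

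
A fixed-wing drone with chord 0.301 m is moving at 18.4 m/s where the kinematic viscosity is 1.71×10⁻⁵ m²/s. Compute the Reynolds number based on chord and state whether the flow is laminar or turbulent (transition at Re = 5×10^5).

Re = v·c/ν = 18.4 × 0.301 / (1.71×10⁻⁵) = 3.24×10^5
Since 3.24×10^5 < 5×10^5, the flow is laminar.

Re = 3.24×10^5 (laminar)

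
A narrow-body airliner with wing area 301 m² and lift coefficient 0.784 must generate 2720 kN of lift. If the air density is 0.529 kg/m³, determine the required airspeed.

L = ½ρv²S·CL ⇒ v = √(2L/(ρ·S·CL))
v = √(2 × 2.72×10^6 / (0.529 × 301 × 0.784)) = √43580 = 209 m/s

v = 209 m/s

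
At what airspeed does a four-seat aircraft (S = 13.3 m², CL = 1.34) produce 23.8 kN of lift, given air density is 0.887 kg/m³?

L = ½ρv²S·CL ⇒ v = √(2L/(ρ·S·CL))
v = √(2 × 23800 / (0.887 × 13.3 × 1.34)) = √3011 = 54.9 m/s

v = 54.9 m/s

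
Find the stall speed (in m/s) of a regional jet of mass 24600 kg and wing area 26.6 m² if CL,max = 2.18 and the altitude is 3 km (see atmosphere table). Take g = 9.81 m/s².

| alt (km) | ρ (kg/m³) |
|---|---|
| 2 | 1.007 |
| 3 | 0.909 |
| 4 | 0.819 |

V_stall = 95.7 m/s

At 3 km, from the table: ρ = 0.909 kg/m³.
Weight W = mg = 24600 × 9.81 = 2.413×10^5 N.
V_stall = √(2W/(ρ·S·CL,max)) = √(2 × 2.413×10^5 / (0.909 × 26.6 × 2.18))
V_stall = √9157 = 95.7 m/s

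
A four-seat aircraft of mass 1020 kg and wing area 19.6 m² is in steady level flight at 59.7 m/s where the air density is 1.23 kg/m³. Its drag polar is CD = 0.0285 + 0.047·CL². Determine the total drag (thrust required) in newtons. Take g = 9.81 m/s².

Weight W = mg = 1020 × 9.81 = 10006 N; in level flight L = W.
q = ½ρv² = ½ × 1.23 × 59.7² = 2192 Pa.
Required CL = L/(qS) = 10006/(2192·19.6) = 0.2329.
CD = 0.0285 + 0.047 × 0.2329² = 0.03105.
D = q·S·CD = 2192 × 19.6 × 0.03105 = 1334 N

D = 1330 N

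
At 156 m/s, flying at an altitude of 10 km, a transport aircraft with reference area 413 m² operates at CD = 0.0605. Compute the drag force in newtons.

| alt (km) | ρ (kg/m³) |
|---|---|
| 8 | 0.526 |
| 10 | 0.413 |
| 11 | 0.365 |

At 10 km, from the table: ρ = 0.413 kg/m³.
D = ½ρv²S·CD = ½ × 0.413 × 156² × 413 × 0.0605 = 1.26×10^5 N ≈ 126 kN

D = 1.26×10^5 N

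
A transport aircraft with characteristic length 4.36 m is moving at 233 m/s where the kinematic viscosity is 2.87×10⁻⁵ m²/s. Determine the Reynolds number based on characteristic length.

Re = 3.54×10^7

Re = v·c/ν = 233 × 4.36 / (2.87×10⁻⁵) = 3.54×10^7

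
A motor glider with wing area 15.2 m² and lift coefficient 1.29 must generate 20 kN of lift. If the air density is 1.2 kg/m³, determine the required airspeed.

v = 41.2 m/s

L = ½ρv²S·CL ⇒ v = √(2L/(ρ·S·CL))
v = √(2 × 20000 / (1.2 × 15.2 × 1.29)) = √1700 = 41.2 m/s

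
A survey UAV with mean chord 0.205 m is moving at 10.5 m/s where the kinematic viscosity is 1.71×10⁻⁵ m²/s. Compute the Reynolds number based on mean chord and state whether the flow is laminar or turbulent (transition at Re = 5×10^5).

Re = v·c/ν = 10.5 × 0.205 / (1.71×10⁻⁵) = 1.26×10^5
Since 1.26×10^5 < 5×10^5, the flow is laminar.

Re = 1.26×10^5 (laminar)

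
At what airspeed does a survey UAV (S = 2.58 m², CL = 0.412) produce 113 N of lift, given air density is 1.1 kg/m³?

L = ½ρv²S·CL ⇒ v = √(2L/(ρ·S·CL))
v = √(2 × 113 / (1.1 × 2.58 × 0.412)) = √193.3 = 13.9 m/s

v = 13.9 m/s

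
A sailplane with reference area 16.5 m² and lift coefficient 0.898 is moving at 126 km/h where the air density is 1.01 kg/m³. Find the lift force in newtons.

L = 9170 N

Convert speed: v = 126 km/h ÷ 3.6 = 35 m/s.
L = ½ρv²S·CL = ½ × 1.01 × 35² × 16.5 × 0.898 = 9170 N ≈ 9.17 kN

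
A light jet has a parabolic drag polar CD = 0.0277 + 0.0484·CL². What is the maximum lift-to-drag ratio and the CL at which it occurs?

For CD = CD0 + K·CL², (L/D)max occurs at CL* = √(CD0/K) and equals 1/(2√(K·CD0)).
(L/D)max = 1/(2√(0.0484 × 0.0277)) = 1/(2 × 0.03662) = 13.7
CL* = √(0.0277/0.0484) = 0.757

(L/D)max = 13.7, at CL = 0.757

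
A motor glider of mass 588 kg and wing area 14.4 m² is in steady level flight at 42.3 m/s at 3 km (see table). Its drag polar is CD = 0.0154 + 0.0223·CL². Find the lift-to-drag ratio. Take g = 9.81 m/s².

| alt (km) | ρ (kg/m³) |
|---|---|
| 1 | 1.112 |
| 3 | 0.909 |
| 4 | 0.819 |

At 3 km, from the table: ρ = 0.909 kg/m³.
In steady level flight, lift balances weight: W = mg = 588 × 9.81 = 5768.3 N.
Dynamic pressure q = 0.5 × 0.909 × 42.3² = 813.2 Pa.
CL = W/(q·S) = 5768.3 / (813.2 × 14.4) = 0.4926.
CD = 0.0154 + 0.0223 × 0.4926² = 0.02081.
L/D = CL/CD = 0.4926 / 0.02081 = 23.7

L/D = 23.7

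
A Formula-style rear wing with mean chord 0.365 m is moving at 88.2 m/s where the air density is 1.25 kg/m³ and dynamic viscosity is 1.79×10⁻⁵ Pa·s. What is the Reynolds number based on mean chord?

Re = 2.25×10^6

Re = ρ·v·c/μ = 1.25 × 88.2 × 0.365 / (1.79×10⁻⁵) = 2.25×10^6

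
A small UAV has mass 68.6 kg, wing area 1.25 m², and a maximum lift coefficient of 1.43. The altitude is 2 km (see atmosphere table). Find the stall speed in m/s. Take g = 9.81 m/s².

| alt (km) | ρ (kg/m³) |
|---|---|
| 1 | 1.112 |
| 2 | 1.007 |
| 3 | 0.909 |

V_stall = 27.3 m/s

At 2 km, from the table: ρ = 1.007 kg/m³.
Weight W = mg = 68.6 × 9.81 = 673 N.
From L = ½ρV²S·CL,max = W: V_stall = √(2W/(ρSCL,max)) = √(2·673/(1.007·1.25·1.43))
V_stall = √747.7 = 27.3 m/s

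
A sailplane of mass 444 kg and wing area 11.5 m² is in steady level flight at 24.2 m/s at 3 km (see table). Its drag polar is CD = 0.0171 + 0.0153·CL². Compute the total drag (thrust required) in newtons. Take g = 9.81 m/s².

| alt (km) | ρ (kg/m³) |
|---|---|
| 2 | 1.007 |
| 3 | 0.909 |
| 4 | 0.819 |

At 3 km, from the table: ρ = 0.909 kg/m³.
Level flight ⇒ L = W = m·g = 444 × 9.81 = 4355.6 N.
Dynamic pressure q = 0.5 × 0.909 × 24.2² = 266.2 Pa.
CL = 2W/(ρv²S) = 2×4355.6/(0.909×24.2²×11.5) = 1.423.
CD = 0.0171 + 0.0153 × 1.423² = 0.04808.
D = q·S·CD = 266.2 × 11.5 × 0.04808 = 147.2 N

D = 147 N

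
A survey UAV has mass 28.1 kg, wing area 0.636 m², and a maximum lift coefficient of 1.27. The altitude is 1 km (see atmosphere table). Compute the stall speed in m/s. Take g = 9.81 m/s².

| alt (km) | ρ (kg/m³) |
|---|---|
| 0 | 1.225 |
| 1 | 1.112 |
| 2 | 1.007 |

At 1 km, from the table: ρ = 1.112 kg/m³.
Weight W = mg = 28.1 × 9.81 = 275.7 N.
From L = ½ρV²S·CL,max = W: V_stall = √(2W/(ρSCL,max)) = √(2·275.7/(1.112·0.636·1.27))
V_stall = √613.8 = 24.8 m/s

V_stall = 24.8 m/s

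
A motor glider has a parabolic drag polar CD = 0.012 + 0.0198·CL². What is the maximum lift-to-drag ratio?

(L/D)max = 32.4

For CD = CD0 + K·CL², (L/D)max occurs at CL* = √(CD0/K) and equals 1/(2√(K·CD0)).
(L/D)max = 1/(2√(0.0198 × 0.012)) = 1/(2 × 0.01541) = 32.4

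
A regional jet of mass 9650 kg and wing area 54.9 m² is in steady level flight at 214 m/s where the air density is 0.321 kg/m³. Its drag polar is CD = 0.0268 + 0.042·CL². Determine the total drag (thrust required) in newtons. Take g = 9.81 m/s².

D = 11700 N

In steady level flight, lift balances weight: W = mg = 9650 × 9.81 = 94666 N.
Dynamic pressure q = 0.5 × 0.321 × 214² = 7350 Pa.
CL = 2W/(ρv²S) = 2×94666/(0.321×214²×54.9) = 0.2346.
CD = 0.0268 + 0.042 × 0.2346² = 0.02911.
D = q·S·CD = 7350 × 54.9 × 0.02911 = 11750 N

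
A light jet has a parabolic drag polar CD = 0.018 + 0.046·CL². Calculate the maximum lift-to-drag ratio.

For CD = CD0 + K·CL², (L/D)max occurs at CL* = √(CD0/K) and equals 1/(2√(K·CD0)).
(L/D)max = 1/(2√(0.046 × 0.018)) = 1/(2 × 0.02877) = 17.4

(L/D)max = 17.4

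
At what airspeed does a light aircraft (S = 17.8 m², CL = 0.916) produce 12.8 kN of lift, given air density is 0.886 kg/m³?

L = ½ρv²S·CL ⇒ v = √(2L/(ρ·S·CL))
v = √(2 × 12800 / (0.886 × 17.8 × 0.916)) = √1772 = 42.1 m/s

v = 42.1 m/s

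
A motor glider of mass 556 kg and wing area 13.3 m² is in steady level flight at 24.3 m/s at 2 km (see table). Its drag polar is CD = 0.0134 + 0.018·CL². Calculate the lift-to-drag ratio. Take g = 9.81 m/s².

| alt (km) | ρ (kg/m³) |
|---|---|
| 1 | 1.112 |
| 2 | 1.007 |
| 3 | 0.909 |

At 2 km, from the table: ρ = 1.007 kg/m³.
Level flight ⇒ L = W = m·g = 556 × 9.81 = 5454.4 N.
Dynamic pressure q = 0.5 × 1.007 × 24.3² = 297.3 Pa.
CL = W/(q·S) = 5454.4 / (297.3 × 13.3) = 1.379.
CD = 0.0134 + 0.018 × 1.379² = 0.04765.
L/D = CL/CD = 1.379 / 0.04765 = 28.9

L/D = 28.9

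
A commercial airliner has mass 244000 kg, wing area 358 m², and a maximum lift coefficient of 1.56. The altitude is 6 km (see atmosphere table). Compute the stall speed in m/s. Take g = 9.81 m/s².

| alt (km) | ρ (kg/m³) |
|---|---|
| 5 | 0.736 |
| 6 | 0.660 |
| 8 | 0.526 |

V_stall = 114 m/s

At 6 km, from the table: ρ = 0.660 kg/m³.
Weight W = mg = 244000 × 9.81 = 2.394×10^6 N.
V_stall = √(2W/(ρ·S·CL,max)) = √(2 × 2.394×10^6 / (0.66 × 358 × 1.56))
V_stall = √12990 = 114 m/s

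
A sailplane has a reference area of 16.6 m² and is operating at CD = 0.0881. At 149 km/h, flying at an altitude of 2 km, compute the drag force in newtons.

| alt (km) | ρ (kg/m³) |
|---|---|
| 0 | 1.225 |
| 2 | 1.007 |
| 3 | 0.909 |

At 2 km, from the table: ρ = 1.007 kg/m³.
Convert speed: v = 149 km/h ÷ 3.6 = 41.39 m/s.
Dynamic pressure q = ½ρv² = ½ × 1.007 × 41.39² = 862.5 Pa.
D = q·S·CD = 862.5 × 16.6 × 0.0881 = 1260 N

D = 1260 N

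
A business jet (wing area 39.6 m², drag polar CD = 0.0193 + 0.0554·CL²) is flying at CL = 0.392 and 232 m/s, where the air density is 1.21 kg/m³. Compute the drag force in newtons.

D = 35900 N

CD = 0.0193 + 0.0554 × 0.392² = 0.02781
D = ½ρv²S·CD = ½ × 1.21 × 232² × 39.6 × 0.02781 = 35900 N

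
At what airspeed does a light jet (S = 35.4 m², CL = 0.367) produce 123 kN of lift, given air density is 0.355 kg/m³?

L = ½ρv²S·CL ⇒ v = √(2L/(ρ·S·CL))
v = √(2 × 1.23×10^5 / (0.355 × 35.4 × 0.367)) = √53340 = 231 m/s

v = 231 m/s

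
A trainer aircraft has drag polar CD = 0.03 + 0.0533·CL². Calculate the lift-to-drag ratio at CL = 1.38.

CD = 0.03 + 0.0533 × 1.38² = 0.1315
L/D = CL/CD = 1.38 / 0.1315 = 10.5

L/D = 10.5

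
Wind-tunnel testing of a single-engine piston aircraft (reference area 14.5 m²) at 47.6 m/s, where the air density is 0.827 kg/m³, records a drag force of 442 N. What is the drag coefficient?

CD = 0.0325

From D = ½ρv²S·CD, rearranging gives CD = 2D/(ρv²S).
CD = 2 × 442 / (0.827 × 47.6² × 14.5) = 0.0325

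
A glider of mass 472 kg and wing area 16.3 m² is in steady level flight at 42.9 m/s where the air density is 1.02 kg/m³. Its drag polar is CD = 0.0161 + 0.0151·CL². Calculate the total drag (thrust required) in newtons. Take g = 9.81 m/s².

In steady level flight, lift balances weight: W = mg = 472 × 9.81 = 4630.3 N.
q = ½ρv² = ½ × 1.02 × 42.9² = 938.6 Pa.
CL = 2W/(ρv²S) = 2×4630.3/(1.02×42.9²×16.3) = 0.3026.
CD = 0.0161 + 0.0151 × 0.3026² = 0.01748.
D = q·S·CD = 938.6 × 16.3 × 0.01748 = 267.5 N

D = 267 N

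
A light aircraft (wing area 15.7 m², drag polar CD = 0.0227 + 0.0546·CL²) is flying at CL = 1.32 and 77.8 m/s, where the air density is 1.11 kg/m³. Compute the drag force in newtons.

CD = 0.0227 + 0.0546 × 1.32² = 0.1178
D = ½ρv²S·CD = ½ × 1.11 × 77.8² × 15.7 × 0.1178 = 6210 N

D = 6210 N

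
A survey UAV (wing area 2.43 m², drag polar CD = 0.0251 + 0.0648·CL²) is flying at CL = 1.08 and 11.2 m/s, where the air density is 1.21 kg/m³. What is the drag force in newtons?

CD = 0.0251 + 0.0648 × 1.08² = 0.1007
D = ½ρv²S·CD = ½ × 1.21 × 11.2² × 2.43 × 0.1007 = 18.6 N

D = 18.6 N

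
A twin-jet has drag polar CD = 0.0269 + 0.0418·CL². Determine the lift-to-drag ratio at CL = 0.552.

L/D = 13.9

CD = 0.0269 + 0.0418 × 0.552² = 0.03964
L/D = CL/CD = 0.552 / 0.03964 = 13.9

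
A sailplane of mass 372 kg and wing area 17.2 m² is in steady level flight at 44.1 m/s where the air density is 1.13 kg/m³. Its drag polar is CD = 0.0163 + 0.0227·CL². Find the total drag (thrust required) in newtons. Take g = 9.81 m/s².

Level flight ⇒ L = W = m·g = 372 × 9.81 = 3649.3 N.
q = ½ρv² = ½ × 1.13 × 44.1² = 1099 Pa.
CL = 2W/(ρv²S) = 2×3649.3/(1.13×44.1²×17.2) = 0.1931.
CD = 0.0163 + 0.0227 × 0.1931² = 0.01715.
D = q·S·CD = 1099 × 17.2 × 0.01715 = 324.1 N

D = 324 N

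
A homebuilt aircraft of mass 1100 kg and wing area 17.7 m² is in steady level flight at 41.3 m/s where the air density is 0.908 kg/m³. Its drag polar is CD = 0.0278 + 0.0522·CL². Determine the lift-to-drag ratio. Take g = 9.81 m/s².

L/D = 13.1

Level flight ⇒ L = W = m·g = 1100 × 9.81 = 10791 N.
q = ½ρv² = ½ × 0.908 × 41.3² = 774.4 Pa.
CL = 2W/(ρv²S) = 2×10791/(0.908×41.3²×17.7) = 0.7873.
CD = 0.0278 + 0.0522 × 0.7873² = 0.06015.
L/D = CL/CD = 0.7873 / 0.06015 = 13.1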